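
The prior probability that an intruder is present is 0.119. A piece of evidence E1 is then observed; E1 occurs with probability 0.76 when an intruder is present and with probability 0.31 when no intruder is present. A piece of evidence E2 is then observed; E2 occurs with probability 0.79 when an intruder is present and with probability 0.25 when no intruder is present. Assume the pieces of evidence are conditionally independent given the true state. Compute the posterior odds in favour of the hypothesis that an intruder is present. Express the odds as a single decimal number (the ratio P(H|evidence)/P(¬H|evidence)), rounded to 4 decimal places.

Posterior odds ≈ 1.0464

Prior odds = 0.119/(1−0.119) = 0.13507.
Likelihood ratio for E1 = 0.76/0.31 = 2.4516.
Likelihood ratio for E2 = 0.79/0.25 = 3.1600.
Posterior odds = prior odds × LR₁ × LR₂ = 1.0464.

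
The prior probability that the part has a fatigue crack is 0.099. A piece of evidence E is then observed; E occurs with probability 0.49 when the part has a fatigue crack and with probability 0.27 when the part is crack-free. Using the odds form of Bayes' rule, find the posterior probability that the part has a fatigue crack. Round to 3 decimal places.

Posterior probability ≈ 0.166

Prior odds = 0.099/(1−0.099) = 0.10988. In log-odds, ln(0.10988) = -2.2084.
Add log likelihood ratio: ln(1.8148) = 0.59598.
Posterior log-odds = -1.6124, so posterior odds = exp(-1.6124) = 0.19941. Converting, P(H|E) = 0.19941/1.1994 = 0.166.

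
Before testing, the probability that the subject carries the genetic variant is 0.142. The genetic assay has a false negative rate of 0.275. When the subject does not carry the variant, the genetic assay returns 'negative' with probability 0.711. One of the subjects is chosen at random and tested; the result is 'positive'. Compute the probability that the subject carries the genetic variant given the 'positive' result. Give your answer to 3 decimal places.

Let H be the event that the subject carries the genetic variant. P(H) = 0.142, so P(¬H) = 0.858. With E the 'positive' result, P(E|H) = 0.725 and P(E|¬H) = 0.289.
P(E) = 0.725·0.142 + 0.289·0.858 = 0.10295 + 0.24796 = 0.35091.
By Bayes' theorem, P(H|E) = 0.10295 / 0.35091 = 0.293.

P(H | E) ≈ 0.293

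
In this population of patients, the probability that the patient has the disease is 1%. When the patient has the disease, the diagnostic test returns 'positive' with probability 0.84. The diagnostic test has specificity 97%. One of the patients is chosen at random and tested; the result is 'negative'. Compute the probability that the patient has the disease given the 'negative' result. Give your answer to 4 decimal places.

Write H for 'the patient has the disease'. Prior odds H:¬H = 0.01/0.99 = 0.010101. For the 'negative' outcome, the likelihood ratio is 0.16/0.97 = 0.16495.
Posterior odds = 0.010101 × 0.16495 = 0.0016661, so P(H|E) = 0.0016661/(1+0.0016661) = 0.0017.

P(H | E) ≈ 0.0017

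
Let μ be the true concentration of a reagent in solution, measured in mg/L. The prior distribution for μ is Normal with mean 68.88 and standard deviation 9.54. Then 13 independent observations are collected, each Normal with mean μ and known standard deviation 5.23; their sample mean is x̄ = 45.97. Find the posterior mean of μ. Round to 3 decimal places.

Posterior mean ≈ 46.488

Prior precision 1/τ₀² = 1/9.54² = 0.0109876; data precision n/σ² = 13/5.23² = 0.475270.
Posterior precision = 0.0109876 + 0.475270 = 0.486257.
Posterior mean = (0.0109876·68.88 + 0.475270·45.97) / 0.486257 = 46.488.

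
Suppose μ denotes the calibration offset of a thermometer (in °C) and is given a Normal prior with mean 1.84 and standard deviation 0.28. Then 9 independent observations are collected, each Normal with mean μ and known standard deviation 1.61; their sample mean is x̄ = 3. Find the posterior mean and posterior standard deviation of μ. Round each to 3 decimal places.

Prior precision 1/τ₀² = 1/0.28² = 12.7551; data precision n/σ² = 9/1.61² = 3.47209.
Posterior precision = 12.7551 + 3.47209 = 16.2272, giving posterior SD = 1/√16.2272 = 0.248.
Posterior mean = (12.7551·1.84 + 3.47209·3) / 16.2272 = 2.088.

Posterior mean ≈ 2.088; posterior SD ≈ 0.248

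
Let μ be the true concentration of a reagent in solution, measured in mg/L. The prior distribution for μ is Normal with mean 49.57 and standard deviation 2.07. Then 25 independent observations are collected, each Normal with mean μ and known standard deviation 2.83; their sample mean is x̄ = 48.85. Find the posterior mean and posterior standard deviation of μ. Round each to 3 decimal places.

Posterior mean ≈ 48.900; posterior SD ≈ 0.546

Prior precision 1/τ₀² = 1/2.07² = 0.233378; data precision n/σ² = 25/2.83² = 3.12153.
Posterior precision = 0.233378 + 3.12153 = 3.35490, giving posterior SD = 1/√3.35490 = 0.546.
Posterior mean = (0.233378·49.57 + 3.12153·48.85) / 3.35490 = 48.900.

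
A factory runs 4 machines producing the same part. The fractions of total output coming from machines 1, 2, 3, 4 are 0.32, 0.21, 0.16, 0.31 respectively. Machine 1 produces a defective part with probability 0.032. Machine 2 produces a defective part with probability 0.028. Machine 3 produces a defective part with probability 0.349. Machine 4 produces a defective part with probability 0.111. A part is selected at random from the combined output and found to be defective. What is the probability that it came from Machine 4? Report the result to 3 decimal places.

Posterior probability ≈ 0.323

Tabulate prior·likelihood by source: [1] prior 0.32, lik 0.032, product 0.01024; [2] prior 0.21, lik 0.028, product 0.005880; [3] prior 0.16, lik 0.349, product 0.05584; [4] prior 0.31, lik 0.111, product 0.03441.
Normalizing constant = 0.10637; the posterior for Machine 4 is its product over the sum, 0.03441/0.10637 = 0.323.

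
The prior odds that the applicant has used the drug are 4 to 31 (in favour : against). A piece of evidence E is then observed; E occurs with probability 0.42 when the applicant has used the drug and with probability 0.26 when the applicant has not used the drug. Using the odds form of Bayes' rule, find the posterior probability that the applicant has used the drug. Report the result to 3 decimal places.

Prior odds = 4/31 = 0.12903.
Likelihood ratio for E = 0.42/0.26 = 1.6154.
Posterior odds = prior odds × LR = 0.20844.
Posterior probability = odds/(1+odds) = 0.20844/1.2084 = 0.172.

Posterior probability ≈ 0.172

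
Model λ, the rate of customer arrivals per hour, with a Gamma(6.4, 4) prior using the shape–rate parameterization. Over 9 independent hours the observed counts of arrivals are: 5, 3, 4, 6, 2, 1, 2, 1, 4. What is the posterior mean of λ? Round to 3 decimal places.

Total count ∑xᵢ = 28 over n = 9 hours.
Gamma is conjugate to the Poisson likelihood: posterior is Gamma(shape = 6.4+28 = 34.4, rate = 4+9 = 13).
E[λ | data] = 34.4/13 = 2.646.

Posterior mean ≈ 2.646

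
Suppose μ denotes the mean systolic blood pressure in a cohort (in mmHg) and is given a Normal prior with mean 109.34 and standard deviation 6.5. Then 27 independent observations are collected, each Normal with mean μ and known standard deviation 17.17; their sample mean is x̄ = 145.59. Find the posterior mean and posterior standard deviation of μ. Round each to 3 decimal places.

Posterior mean ≈ 138.146; posterior SD ≈ 2.946

With known σ, the Normal prior is conjugate. Weight on the data is w = (n/σ²)/(n/σ² + 1/τ₀²) = 0.0915848/(0.0915848+0.0236686) = 0.79464.
Posterior mean = w·x̄ + (1−w)·μ₀ = 0.79464·145.59 + 0.20536·109.34 = 138.146. Posterior variance = 1/(0.0915848+0.0236686) = 8.67653, so SD = 2.946.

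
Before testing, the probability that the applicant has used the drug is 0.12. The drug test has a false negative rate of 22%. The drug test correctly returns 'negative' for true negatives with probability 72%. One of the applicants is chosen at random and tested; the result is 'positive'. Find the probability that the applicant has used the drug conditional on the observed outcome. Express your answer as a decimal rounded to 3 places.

Let H be the event that the applicant has used the drug. P(H) = 0.12, so P(¬H) = 0.88. With E the 'positive' result, P(E|H) = 0.78 and P(E|¬H) = 0.28.
P(E) = 0.78·0.12 + 0.28·0.88 = 0.093600 + 0.24640 = 0.34000.
By Bayes' theorem, P(H|E) = 0.093600 / 0.34000 = 0.275.

P(H | E) ≈ 0.275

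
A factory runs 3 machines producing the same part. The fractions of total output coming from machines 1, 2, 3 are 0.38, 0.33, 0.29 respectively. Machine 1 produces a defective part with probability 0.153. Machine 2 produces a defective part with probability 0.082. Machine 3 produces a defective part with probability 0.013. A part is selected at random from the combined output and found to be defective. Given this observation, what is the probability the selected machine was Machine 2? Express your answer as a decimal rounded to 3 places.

Tabulate prior·likelihood by source: [1] prior 0.38, lik 0.153, product 0.05814; [2] prior 0.33, lik 0.082, product 0.02706; [3] prior 0.29, lik 0.013, product 0.003770.
Normalizing constant = 0.088970; the posterior for Machine 2 is its product over the sum, 0.02706/0.088970 = 0.304.

Posterior probability ≈ 0.304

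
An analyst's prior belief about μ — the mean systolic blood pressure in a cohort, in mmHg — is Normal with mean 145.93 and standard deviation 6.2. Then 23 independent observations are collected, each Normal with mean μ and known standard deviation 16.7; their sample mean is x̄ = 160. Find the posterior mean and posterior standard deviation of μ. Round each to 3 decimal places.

With known σ, the Normal prior is conjugate. Weight on the data is w = (n/σ²)/(n/σ² + 1/τ₀²) = 0.0824698/(0.0824698+0.0260146) = 0.76020.
Posterior mean = w·x̄ + (1−w)·μ₀ = 0.76020·160 + 0.23980·145.93 = 156.626. Posterior variance = 1/(0.0824698+0.0260146) = 9.21792, so SD = 3.036.

Posterior mean ≈ 156.626; posterior SD ≈ 3.036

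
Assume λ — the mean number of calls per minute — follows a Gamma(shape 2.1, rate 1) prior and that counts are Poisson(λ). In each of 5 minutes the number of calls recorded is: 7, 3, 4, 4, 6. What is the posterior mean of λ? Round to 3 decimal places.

Posterior mean ≈ 4.350

Total count ∑xᵢ = 24 over n = 5 minutes.
Gamma is conjugate to the Poisson likelihood: posterior is Gamma(shape = 2.1+24 = 26.1, rate = 1+5 = 6).
E[λ | data] = 26.1/6 = 4.350.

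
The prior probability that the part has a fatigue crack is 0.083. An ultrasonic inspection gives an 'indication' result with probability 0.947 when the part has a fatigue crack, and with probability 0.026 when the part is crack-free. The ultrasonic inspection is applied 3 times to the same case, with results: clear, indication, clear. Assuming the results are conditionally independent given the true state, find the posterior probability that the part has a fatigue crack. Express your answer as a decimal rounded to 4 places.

Let H be the event that the part has a fatigue crack; start with P(H) = 0.083. P('indication'|H) = 0.947, P('indication'|¬H) = 0.026.
Update on result 1 ('clear'): P(H) ← 0.053·0.0830 / (0.053·0.0830 + 0.974·0.9170) = 0.0043990/0.89756 = 0.0049.
Update on result 2 ('indication'): P(H) ← 0.947·0.0049 / (0.947·0.0049 + 0.026·0.9951) = 0.0046413/0.030514 = 0.1521.
Update on result 3 ('clear'): P(H) ← 0.053·0.1521 / (0.053·0.1521 + 0.974·0.8479) = 0.0080616/0.83391 = 0.0097.

Posterior P(H) ≈ 0.0097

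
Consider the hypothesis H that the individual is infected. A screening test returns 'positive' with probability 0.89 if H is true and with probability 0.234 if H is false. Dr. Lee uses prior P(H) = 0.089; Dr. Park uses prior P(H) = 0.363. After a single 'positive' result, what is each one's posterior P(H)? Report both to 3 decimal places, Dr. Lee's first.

Dr. Lee: 0.271; Dr. Park: 0.684

The likelihood ratio for a 'positive' result is 0.89/0.234 = 3.8034.
Dr. Lee: prior odds 0.089/0.911 = 0.097695; posterior odds 0.37157; posterior probability 0.271.
Dr. Park: prior odds 0.363/0.637 = 0.56986; posterior odds 2.1674; posterior probability 0.684.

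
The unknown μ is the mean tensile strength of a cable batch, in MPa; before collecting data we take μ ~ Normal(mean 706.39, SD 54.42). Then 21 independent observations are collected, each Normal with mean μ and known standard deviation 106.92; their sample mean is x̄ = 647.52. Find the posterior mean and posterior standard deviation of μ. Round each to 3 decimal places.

Prior precision 1/τ₀² = 1/54.42² = 0.00033766; data precision n/σ² = 21/106.92² = 0.00183697.
Posterior precision = 0.00033766 + 0.00183697 = 0.00217463, giving posterior SD = 1/√0.00217463 = 21.444.
Posterior mean = (0.00033766·706.39 + 0.00183697·647.52) / 0.00217463 = 656.661.

Posterior mean ≈ 656.661; posterior SD ≈ 21.444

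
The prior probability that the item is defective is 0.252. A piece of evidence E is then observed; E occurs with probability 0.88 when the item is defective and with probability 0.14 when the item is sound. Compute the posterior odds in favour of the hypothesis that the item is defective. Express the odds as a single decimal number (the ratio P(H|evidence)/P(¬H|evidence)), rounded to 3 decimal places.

Posterior odds ≈ 2.118

Prior odds = 0.252/(1−0.252) = 0.33690. In log-odds, ln(0.33690) = -1.0880.
Add log likelihood ratio: ln(6.2857) = 1.8383.
Posterior log-odds = 0.75031, so posterior odds = exp(0.75031) = 2.1176.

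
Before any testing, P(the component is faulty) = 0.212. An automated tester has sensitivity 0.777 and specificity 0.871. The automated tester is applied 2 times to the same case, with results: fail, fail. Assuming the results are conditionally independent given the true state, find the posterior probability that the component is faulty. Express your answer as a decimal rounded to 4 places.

Posterior P(H) ≈ 0.9071

Let H be the event that the component is faulty; start with P(H) = 0.212. P('fail'|H) = 0.777, P('fail'|¬H) = 0.129.
Update on result 1 ('fail'): P(H) ← 0.777·0.2120 / (0.777·0.2120 + 0.129·0.7880) = 0.16472/0.26638 = 0.6184.
Update on result 2 ('fail'): P(H) ← 0.777·0.6184 / (0.777·0.6184 + 0.129·0.3816) = 0.48049/0.52972 = 0.9071.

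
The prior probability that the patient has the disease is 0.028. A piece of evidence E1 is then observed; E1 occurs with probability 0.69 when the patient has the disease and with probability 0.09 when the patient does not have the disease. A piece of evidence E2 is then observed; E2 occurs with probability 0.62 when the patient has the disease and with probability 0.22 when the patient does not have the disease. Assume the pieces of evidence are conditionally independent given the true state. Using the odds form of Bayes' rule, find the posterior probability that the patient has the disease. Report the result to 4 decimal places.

Posterior probability ≈ 0.3836

Prior odds = 0.028/(1−0.028) = 0.028807. In log-odds, ln(0.028807) = -3.5472.
Add log likelihood ratios: ln(7.6667) + ln(2.8182) = 3.0730.
Posterior log-odds = -0.47418, so posterior odds = exp(-0.47418) = 0.62240. Converting, P(H|E) = 0.62240/1.6224 = 0.3836.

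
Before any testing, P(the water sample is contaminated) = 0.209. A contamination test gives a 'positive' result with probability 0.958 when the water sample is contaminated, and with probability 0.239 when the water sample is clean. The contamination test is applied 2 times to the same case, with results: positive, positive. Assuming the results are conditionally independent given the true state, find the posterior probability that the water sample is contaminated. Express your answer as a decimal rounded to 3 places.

With H the event that the water sample is contaminated, the joint likelihood of the observed sequence is P(data|H) = 0.958·0.958 = 0.91776 and P(data|¬H) = 0.239·0.239 = 0.057121.
Bayes: P(H|data) = 0.209·0.91776 / (0.209·0.91776 + 0.791·0.057121) = 0.19181/0.23700 = 0.8094.

Posterior P(H) ≈ 0.809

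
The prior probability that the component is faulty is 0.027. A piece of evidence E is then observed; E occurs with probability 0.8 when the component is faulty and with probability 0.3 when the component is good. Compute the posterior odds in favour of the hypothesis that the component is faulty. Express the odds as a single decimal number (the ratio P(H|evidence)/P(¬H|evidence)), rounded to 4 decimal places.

Posterior odds ≈ 0.0740

Prior odds = 0.027/(1−0.027) = 0.027749.
Likelihood ratio for E = 0.8/0.3 = 2.6667.
Posterior odds = prior odds × LR = 0.073998.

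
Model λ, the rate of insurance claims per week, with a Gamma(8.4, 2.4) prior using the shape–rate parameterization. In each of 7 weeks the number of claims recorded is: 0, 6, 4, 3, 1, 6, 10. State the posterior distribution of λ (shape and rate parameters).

Posterior: Gamma(shape=38.4, rate=9.4)

The Poisson likelihood adds the total count to the shape and the number of exposure periods to the rate. Here ∑xᵢ = 30 and n = 7, so shape 8.4→38.4 and rate 2.4→9.4.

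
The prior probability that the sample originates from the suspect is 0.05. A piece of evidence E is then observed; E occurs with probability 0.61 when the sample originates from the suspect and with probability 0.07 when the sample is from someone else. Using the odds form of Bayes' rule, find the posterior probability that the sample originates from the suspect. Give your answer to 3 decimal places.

Prior odds = 0.05/(1−0.05) = 0.052632. In log-odds, ln(0.052632) = -2.9444.
Add log likelihood ratio: ln(8.7143) = 2.1650.
Posterior log-odds = -0.77948, so posterior odds = exp(-0.77948) = 0.45865. Converting, P(H|E) = 0.45865/1.4586 = 0.314.

Posterior probability ≈ 0.314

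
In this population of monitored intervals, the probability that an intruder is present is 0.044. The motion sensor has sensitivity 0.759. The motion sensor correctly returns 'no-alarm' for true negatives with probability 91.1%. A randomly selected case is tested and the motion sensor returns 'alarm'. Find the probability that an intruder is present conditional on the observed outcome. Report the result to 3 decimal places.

Write H for 'an intruder is present'. Prior odds H:¬H = 0.044/0.956 = 0.046025. For the 'alarm' outcome, the likelihood ratio is 0.759/0.089 = 8.5281.
Posterior odds = 0.046025 × 8.5281 = 0.39251, so P(H|E) = 0.39251/(1+0.39251) = 0.282.

P(H | E) ≈ 0.282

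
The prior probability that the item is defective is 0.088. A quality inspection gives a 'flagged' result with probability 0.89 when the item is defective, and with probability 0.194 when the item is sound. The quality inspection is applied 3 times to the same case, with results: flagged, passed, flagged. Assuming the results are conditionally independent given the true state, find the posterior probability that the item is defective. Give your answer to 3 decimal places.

Let H be the event that the item is defective; start with P(H) = 0.088. P('flagged'|H) = 0.89, P('flagged'|¬H) = 0.194.
Update on result 1 ('flagged'): P(H) ← 0.89·0.0880 / (0.89·0.0880 + 0.194·0.9120) = 0.078320/0.25525 = 0.3068.
Update on result 2 ('passed'): P(H) ← 0.11·0.3068 / (0.11·0.3068 + 0.806·0.6932) = 0.033752/0.59244 = 0.0570.
Update on result 3 ('flagged'): P(H) ← 0.89·0.0570 / (0.89·0.0570 + 0.194·0.9430) = 0.050705/0.23365 = 0.2170.

Posterior P(H) ≈ 0.217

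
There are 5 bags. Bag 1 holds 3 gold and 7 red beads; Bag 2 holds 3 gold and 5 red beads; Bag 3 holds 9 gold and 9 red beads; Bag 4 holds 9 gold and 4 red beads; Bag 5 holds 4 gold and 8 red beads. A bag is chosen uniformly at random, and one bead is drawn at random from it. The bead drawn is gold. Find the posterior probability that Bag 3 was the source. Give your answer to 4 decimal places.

P(gold|Bag 1) = 0.3; P(gold|Bag 2) = 0.375; P(gold|Bag 3) = 0.5; P(gold|Bag 4) = 0.6923; P(gold|Bag 5) = 0.3333.
Prior × likelihood for each source: 0.2·0.3=0.06000, 0.2·0.375=0.07500, 0.2·0.5=0.1000, 0.2·0.6923=0.1385, 0.2·0.3333=0.06667. Summing gives P(gold) = 0.44013.
P(Bag 3 | gold) = 0.1000 / 0.44013 = 0.2272.

Posterior probability ≈ 0.2272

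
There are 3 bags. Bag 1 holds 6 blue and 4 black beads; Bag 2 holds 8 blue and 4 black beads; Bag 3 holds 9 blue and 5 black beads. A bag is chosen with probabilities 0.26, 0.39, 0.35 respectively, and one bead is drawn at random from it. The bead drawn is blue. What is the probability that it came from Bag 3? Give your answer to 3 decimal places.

P(blue|Bag 1) = 0.6; P(blue|Bag 2) = 0.6667; P(blue|Bag 3) = 0.6429.
Prior × likelihood for each source: 0.26·0.6=0.1560, 0.39·0.6667=0.2600, 0.35·0.6429=0.2250. Summing gives P(blue) = 0.64100.
P(Bag 3 | blue) = 0.2250 / 0.64100 = 0.351.

Posterior probability ≈ 0.351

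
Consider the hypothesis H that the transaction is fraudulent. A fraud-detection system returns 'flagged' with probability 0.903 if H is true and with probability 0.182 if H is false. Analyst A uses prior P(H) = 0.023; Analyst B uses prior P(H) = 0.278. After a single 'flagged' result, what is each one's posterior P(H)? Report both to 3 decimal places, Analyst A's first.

P('+'|H) = 0.903, P('+'|¬H) = 0.182.
Analyst A: numerator 0.903·0.023 = 0.020769; evidence = 0.020769+0.182·0.977 = 0.19858; posterior = 0.105.
Analyst B: numerator 0.903·0.278 = 0.25103; evidence = 0.25103+0.182·0.722 = 0.38244; posterior = 0.656.

Analyst A: 0.105; Analyst B: 0.656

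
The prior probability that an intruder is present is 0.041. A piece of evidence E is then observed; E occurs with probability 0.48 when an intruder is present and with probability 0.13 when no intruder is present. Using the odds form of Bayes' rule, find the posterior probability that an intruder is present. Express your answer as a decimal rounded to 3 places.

Posterior probability ≈ 0.136

Prior odds = 0.041/(1−0.041) = 0.042753. In log-odds, ln(0.042753) = -3.1523.
Add log likelihood ratio: ln(3.6923) = 1.3063.
Posterior log-odds = -1.8461, so posterior odds = exp(-1.8461) = 0.15786. Converting, P(H|E) = 0.15786/1.1579 = 0.136.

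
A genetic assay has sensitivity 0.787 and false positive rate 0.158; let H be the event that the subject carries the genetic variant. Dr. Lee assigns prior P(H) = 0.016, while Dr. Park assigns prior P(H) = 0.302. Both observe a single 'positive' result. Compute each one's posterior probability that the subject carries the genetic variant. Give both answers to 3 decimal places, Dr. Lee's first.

P('+'|H) = 0.787, P('+'|¬H) = 0.158.
Dr. Lee: numerator 0.787·0.016 = 0.012592; evidence = 0.012592+0.158·0.984 = 0.16806; posterior = 0.075.
Dr. Park: numerator 0.787·0.302 = 0.23767; evidence = 0.23767+0.158·0.698 = 0.34796; posterior = 0.683.

Dr. Lee: 0.075; Dr. Park: 0.683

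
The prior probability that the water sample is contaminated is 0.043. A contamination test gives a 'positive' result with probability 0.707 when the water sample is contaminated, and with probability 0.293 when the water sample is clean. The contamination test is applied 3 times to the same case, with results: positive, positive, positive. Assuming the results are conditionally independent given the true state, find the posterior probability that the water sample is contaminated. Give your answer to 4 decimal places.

Let H be the event that the water sample is contaminated; start with P(H) = 0.043. P('positive'|H) = 0.707, P('positive'|¬H) = 0.293.
Update on result 1 ('positive'): P(H) ← 0.707·0.0430 / (0.707·0.0430 + 0.293·0.9570) = 0.030401/0.31080 = 0.0978.
Update on result 2 ('positive'): P(H) ← 0.707·0.0978 / (0.707·0.0978 + 0.293·0.9022) = 0.069155/0.33350 = 0.2074.
Update on result 3 ('positive'): P(H) ← 0.707·0.2074 / (0.707·0.2074 + 0.293·0.7926) = 0.14661/0.37885 = 0.3870.

Posterior P(H) ≈ 0.3870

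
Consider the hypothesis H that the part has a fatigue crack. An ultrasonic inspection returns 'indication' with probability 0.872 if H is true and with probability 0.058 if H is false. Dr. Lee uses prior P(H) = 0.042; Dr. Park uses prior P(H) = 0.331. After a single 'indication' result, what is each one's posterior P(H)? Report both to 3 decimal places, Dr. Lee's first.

The likelihood ratio for an 'indication' result is 0.872/0.058 = 15.034.
Dr. Lee: prior odds 0.042/0.958 = 0.043841; posterior odds 0.65913; posterior probability 0.397.
Dr. Park: prior odds 0.331/0.669 = 0.49477; posterior odds 7.4386; posterior probability 0.881.

Dr. Lee: 0.397; Dr. Park: 0.881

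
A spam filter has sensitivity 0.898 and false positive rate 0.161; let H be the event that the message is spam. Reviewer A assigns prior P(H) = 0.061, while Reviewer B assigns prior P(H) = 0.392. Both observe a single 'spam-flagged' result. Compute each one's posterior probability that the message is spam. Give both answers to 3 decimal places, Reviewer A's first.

P('+'|H) = 0.898, P('+'|¬H) = 0.161.
Reviewer A: numerator 0.898·0.061 = 0.054778; evidence = 0.054778+0.161·0.939 = 0.20596; posterior = 0.266.
Reviewer B: numerator 0.898·0.392 = 0.35202; evidence = 0.35202+0.161·0.608 = 0.44990; posterior = 0.782.

Reviewer A: 0.266; Reviewer B: 0.782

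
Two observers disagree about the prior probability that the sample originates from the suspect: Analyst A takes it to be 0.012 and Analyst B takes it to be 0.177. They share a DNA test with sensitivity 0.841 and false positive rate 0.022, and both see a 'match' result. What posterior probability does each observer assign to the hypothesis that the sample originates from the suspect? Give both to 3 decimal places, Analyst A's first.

The likelihood ratio for a 'match' result is 0.841/0.022 = 38.227.
Analyst A: prior odds 0.012/0.988 = 0.012146; posterior odds 0.46430; posterior probability 0.317.
Analyst B: prior odds 0.177/0.823 = 0.21507; posterior odds 8.2214; posterior probability 0.892.

Analyst A: 0.317; Analyst B: 0.892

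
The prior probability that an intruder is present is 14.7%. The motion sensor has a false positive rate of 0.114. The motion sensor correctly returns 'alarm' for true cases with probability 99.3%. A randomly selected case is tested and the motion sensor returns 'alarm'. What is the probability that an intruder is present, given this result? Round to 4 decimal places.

P(H | E) ≈ 0.6002

Let H be the event that an intruder is present. P(H) = 0.147, so P(¬H) = 0.853. With E the 'alarm' result, P(E|H) = 0.993 and P(E|¬H) = 0.114.
P(E) = 0.993·0.147 + 0.114·0.853 = 0.14597 + 0.097242 = 0.24321.
By Bayes' theorem, P(H|E) = 0.14597 / 0.24321 = 0.6002.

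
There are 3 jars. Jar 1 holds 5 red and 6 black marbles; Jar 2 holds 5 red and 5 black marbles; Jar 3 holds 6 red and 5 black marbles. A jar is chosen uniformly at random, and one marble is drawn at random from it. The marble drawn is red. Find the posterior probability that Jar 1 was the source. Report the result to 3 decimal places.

P(red|Jar 1) = 0.4545; P(red|Jar 2) = 0.5; P(red|Jar 3) = 0.5455.
Prior × likelihood for each source: 0.333333·0.4545=0.1515, 0.333333·0.5=0.1667, 0.333333·0.5455=0.1818. Summing gives P(red) = 0.50000.
P(Jar 1 | red) = 0.1515 / 0.50000 = 0.303.

Posterior probability ≈ 0.303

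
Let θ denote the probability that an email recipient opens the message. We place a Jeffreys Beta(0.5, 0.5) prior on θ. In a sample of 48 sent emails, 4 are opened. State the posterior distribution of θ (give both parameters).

The binomial likelihood is conjugate to the Beta prior: with 4 successes and 44 failures, the posterior is Beta(0.5+4, 0.5+44) = Beta(4.5, 44.5).

Posterior: Beta(4.5, 44.5)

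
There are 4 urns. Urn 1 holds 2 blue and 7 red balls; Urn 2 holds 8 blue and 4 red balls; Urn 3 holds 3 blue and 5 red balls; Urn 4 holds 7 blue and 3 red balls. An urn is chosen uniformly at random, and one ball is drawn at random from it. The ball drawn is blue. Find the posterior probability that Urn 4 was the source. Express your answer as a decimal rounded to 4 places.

Posterior probability ≈ 0.3564

Tabulate prior·likelihood by source: [1] prior 0.25, lik 0.2222, product 0.05556; [2] prior 0.25, lik 0.6667, product 0.1667; [3] prior 0.25, lik 0.375, product 0.09375; [4] prior 0.25, lik 0.7, product 0.1750.
Normalizing constant = 0.49097; the posterior for Urn 4 is its product over the sum, 0.1750/0.49097 = 0.3564.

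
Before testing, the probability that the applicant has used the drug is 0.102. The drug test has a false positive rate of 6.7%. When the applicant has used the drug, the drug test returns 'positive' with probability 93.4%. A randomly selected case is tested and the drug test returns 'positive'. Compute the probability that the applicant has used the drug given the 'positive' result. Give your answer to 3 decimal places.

P(H | E) ≈ 0.613

Let H be the event that the applicant has used the drug. P(H) = 0.102, so P(¬H) = 0.898. With E the 'positive' result, P(E|H) = 0.934 and P(E|¬H) = 0.067.
P(E) = 0.934·0.102 + 0.067·0.898 = 0.095268 + 0.060166 = 0.15543.
By Bayes' theorem, P(H|E) = 0.095268 / 0.15543 = 0.613.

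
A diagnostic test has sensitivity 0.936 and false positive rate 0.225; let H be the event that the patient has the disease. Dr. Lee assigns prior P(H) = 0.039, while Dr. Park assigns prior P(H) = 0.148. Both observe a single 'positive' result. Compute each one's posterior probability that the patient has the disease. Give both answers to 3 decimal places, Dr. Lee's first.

P('+'|H) = 0.936, P('+'|¬H) = 0.225.
Dr. Lee: numerator 0.936·0.039 = 0.036504; evidence = 0.036504+0.225·0.961 = 0.25273; posterior = 0.144.
Dr. Park: numerator 0.936·0.148 = 0.13853; evidence = 0.13853+0.225·0.852 = 0.33023; posterior = 0.419.

Dr. Lee: 0.144; Dr. Park: 0.419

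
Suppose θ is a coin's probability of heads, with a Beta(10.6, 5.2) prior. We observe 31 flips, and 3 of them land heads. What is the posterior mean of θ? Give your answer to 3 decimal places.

Posterior mean ≈ 0.291

Observing 3 successes and 28 failures updates Beta(10.6, 5.2) by adding the success and failure counts to the two shape parameters: α = 10.6+3 = 13.6, β = 5.2+28 = 33.2.
E[θ | data] = 13.6/(13.6+33.2) = 0.291.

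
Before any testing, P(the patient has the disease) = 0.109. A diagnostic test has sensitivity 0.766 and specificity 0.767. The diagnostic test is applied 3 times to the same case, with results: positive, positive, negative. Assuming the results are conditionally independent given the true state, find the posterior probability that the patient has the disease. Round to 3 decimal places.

Posterior P(H) ≈ 0.287

With H the event that the patient has the disease, the joint likelihood of the observed sequence is P(data|H) = 0.766·0.766·0.234 = 0.13730 and P(data|¬H) = 0.233·0.233·0.767 = 0.041640.
Bayes: P(H|data) = 0.109·0.13730 / (0.109·0.13730 + 0.891·0.041640) = 0.014966/0.052067 = 0.2874.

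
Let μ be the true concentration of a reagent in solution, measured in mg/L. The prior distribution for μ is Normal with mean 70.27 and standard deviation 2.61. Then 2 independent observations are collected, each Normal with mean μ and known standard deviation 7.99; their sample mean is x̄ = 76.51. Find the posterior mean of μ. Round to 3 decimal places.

Prior precision 1/τ₀² = 1/2.61² = 0.146798; data precision n/σ² = 2/7.99² = 0.0313283.
Posterior precision = 0.146798 + 0.0313283 = 0.178126.
Posterior mean = (0.146798·70.27 + 0.0313283·76.51) / 0.178126 = 71.367.

Posterior mean ≈ 71.367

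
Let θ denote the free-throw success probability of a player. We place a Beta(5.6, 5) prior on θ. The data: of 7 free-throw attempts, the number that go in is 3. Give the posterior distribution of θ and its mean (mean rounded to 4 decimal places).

Posterior: Beta(8.6, 9); mean ≈ 0.4886

The binomial likelihood is conjugate to the Beta prior: with 3 successes and 4 failures, the posterior is Beta(5.6+3, 5+4) = Beta(8.6, 9).
Posterior mean = α/(α+β) = 8.6/17.6 = 0.4886.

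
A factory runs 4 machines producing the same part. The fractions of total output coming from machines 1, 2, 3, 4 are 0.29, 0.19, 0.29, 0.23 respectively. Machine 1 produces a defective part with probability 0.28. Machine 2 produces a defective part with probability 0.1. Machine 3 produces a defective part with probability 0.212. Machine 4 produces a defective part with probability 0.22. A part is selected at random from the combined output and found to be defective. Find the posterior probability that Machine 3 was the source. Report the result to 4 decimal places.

Posterior probability ≈ 0.2896

P(defective|M1) = 0.28; P(defective|M2) = 0.1; P(defective|M3) = 0.212; P(defective|M4) = 0.22.
Prior × likelihood for each source: 0.29·0.28=0.08120, 0.19·0.1=0.01900, 0.29·0.212=0.06148, 0.23·0.22=0.05060. Summing gives P(defective) = 0.21228.
P(Machine 3 | defective) = 0.06148 / 0.21228 = 0.2896.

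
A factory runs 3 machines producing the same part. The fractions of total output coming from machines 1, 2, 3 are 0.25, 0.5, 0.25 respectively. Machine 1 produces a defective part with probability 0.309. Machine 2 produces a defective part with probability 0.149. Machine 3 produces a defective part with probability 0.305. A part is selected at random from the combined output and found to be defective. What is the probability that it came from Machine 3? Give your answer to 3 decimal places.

P(defective|M1) = 0.309; P(defective|M2) = 0.149; P(defective|M3) = 0.305.
Prior × likelihood for each source: 0.25·0.309=0.07725, 0.5·0.149=0.07450, 0.25·0.305=0.07625. Summing gives P(defective) = 0.22800.
P(Machine 3 | defective) = 0.07625 / 0.22800 = 0.334.

Posterior probability ≈ 0.334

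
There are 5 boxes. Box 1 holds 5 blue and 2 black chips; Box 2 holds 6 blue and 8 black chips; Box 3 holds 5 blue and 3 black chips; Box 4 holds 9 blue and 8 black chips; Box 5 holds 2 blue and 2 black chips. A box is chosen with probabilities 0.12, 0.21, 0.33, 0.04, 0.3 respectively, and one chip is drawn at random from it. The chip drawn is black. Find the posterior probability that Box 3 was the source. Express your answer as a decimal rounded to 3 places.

Posterior probability ≈ 0.277

Tabulate prior·likelihood by source: [1] prior 0.12, lik 0.2857, product 0.03429; [2] prior 0.21, lik 0.5714, product 0.1200; [3] prior 0.33, lik 0.375, product 0.1237; [4] prior 0.04, lik 0.4706, product 0.01882; [5] prior 0.3, lik 0.5, product 0.1500.
Normalizing constant = 0.44686; the posterior for Box 3 is its product over the sum, 0.1237/0.44686 = 0.277.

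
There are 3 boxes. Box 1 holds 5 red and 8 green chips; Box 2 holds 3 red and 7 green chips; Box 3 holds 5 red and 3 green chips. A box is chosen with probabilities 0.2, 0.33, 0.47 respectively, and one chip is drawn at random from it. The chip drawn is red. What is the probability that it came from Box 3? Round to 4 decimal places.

Tabulate prior·likelihood by source: [1] prior 0.2, lik 0.3846, product 0.07692; [2] prior 0.33, lik 0.3, product 0.09900; [3] prior 0.47, lik 0.625, product 0.2937.
Normalizing constant = 0.46967; the posterior for Box 3 is its product over the sum, 0.2937/0.46967 = 0.6254.

Posterior probability ≈ 0.6254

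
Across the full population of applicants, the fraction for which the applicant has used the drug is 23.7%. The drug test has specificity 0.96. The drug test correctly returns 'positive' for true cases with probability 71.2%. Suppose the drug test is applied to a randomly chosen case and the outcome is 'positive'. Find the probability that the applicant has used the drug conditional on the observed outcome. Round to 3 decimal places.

P(H | E) ≈ 0.847

Let H be the event that the applicant has used the drug. P(H) = 0.237, so P(¬H) = 0.763. With E the 'positive' result, P(E|H) = 0.712 and P(E|¬H) = 0.04.
P(E) = 0.712·0.237 + 0.04·0.763 = 0.16874 + 0.030520 = 0.19926.
By Bayes' theorem, P(H|E) = 0.16874 / 0.19926 = 0.847.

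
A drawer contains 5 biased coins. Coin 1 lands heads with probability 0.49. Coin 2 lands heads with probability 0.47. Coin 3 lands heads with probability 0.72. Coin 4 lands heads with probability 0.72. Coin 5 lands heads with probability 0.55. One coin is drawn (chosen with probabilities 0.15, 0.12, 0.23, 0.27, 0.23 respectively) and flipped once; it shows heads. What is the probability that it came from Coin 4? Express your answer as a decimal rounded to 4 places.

P(heads|C1) = 0.49; P(heads|C2) = 0.47; P(heads|C3) = 0.72; P(heads|C4) = 0.72; P(heads|C5) = 0.55.
Prior × likelihood for each source: 0.15·0.49=0.07350, 0.12·0.47=0.05640, 0.23·0.72=0.1656, 0.27·0.72=0.1944, 0.23·0.55=0.1265. Summing gives P(heads) = 0.61640.
P(Coin 4 | heads) = 0.1944 / 0.61640 = 0.3154.

Posterior probability ≈ 0.3154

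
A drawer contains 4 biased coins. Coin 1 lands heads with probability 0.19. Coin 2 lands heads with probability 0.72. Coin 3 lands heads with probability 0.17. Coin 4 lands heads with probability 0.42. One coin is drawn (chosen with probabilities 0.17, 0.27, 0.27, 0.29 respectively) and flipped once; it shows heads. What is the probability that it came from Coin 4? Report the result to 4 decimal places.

Tabulate prior·likelihood by source: [1] prior 0.17, lik 0.19, product 0.03230; [2] prior 0.27, lik 0.72, product 0.1944; [3] prior 0.27, lik 0.17, product 0.04590; [4] prior 0.29, lik 0.42, product 0.1218.
Normalizing constant = 0.39440; the posterior for Coin 4 is its product over the sum, 0.1218/0.39440 = 0.3088.

Posterior probability ≈ 0.3088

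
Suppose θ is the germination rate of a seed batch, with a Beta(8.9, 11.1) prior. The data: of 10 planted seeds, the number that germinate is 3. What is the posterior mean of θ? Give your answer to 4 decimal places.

Posterior mean ≈ 0.3967

The binomial likelihood is conjugate to the Beta prior: with 3 successes and 7 failures, the posterior is Beta(8.9+3, 11.1+7) = Beta(11.9, 18.1).
Posterior mean = α/(α+β) = 11.9/30 = 0.3967.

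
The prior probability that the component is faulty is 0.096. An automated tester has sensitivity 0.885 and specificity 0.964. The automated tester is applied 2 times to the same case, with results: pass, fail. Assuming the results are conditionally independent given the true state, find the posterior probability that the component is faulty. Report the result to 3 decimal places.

Posterior P(H) ≈ 0.237

Let H be the event that the component is faulty; start with P(H) = 0.096. P('fail'|H) = 0.885, P('fail'|¬H) = 0.036.
Update on result 1 ('pass'): P(H) ← 0.115·0.0960 / (0.115·0.0960 + 0.964·0.9040) = 0.011040/0.88250 = 0.0125.
Update on result 2 ('fail'): P(H) ← 0.885·0.0125 / (0.885·0.0125 + 0.036·0.9875) = 0.011071/0.046621 = 0.2375.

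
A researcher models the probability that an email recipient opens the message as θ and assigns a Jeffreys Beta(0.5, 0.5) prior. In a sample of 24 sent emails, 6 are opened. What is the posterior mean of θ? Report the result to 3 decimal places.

Posterior mean ≈ 0.260

Observing 6 successes and 18 failures updates Beta(0.5, 0.5) by adding the success and failure counts to the two shape parameters: α = 0.5+6 = 6.5, β = 0.5+18 = 18.5.
E[θ | data] = 6.5/(6.5+18.5) = 0.260.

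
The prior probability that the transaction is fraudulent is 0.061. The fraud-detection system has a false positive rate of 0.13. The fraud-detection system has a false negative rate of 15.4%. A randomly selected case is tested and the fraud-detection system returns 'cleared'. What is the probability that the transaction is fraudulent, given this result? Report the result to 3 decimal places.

Write H for 'the transaction is fraudulent'. Prior odds H:¬H = 0.061/0.939 = 0.064963. For the 'cleared' outcome, the likelihood ratio is 0.154/0.87 = 0.17701.
Posterior odds = 0.064963 × 0.17701 = 0.011499, so P(H|E) = 0.011499/(1+0.011499) = 0.011.

P(H | E) ≈ 0.011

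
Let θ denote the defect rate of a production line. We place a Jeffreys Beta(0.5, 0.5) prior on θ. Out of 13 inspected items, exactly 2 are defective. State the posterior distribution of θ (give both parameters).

The binomial likelihood is conjugate to the Beta prior: with 2 successes and 11 failures, the posterior is Beta(0.5+2, 0.5+11) = Beta(2.5, 11.5).

Posterior: Beta(2.5, 11.5)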